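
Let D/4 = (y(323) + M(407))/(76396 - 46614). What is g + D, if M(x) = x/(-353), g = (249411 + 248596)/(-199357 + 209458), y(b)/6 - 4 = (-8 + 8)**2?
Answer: 2617948178791/53096138823 ≈ 49.306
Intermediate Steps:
y(b) = 24 (y(b) = 24 + 6*(-8 + 8)**2 = 24 + 6*0**2 = 24 + 6*0 = 24 + 0 = 24)
g = 498007/10101 ≈ 49.303
M(x) = -x/353 (M(x) = x*(-1/353) = -x/353)
D = 16130/5256523 (D = 4*((24 - 1/353*407)/(76396 - 46614)) = 4*((24 - 407/353)/29782) = 4*((8065/353)*(1/29782)) = 4*(8065/10513046) = 16130/5256523 ≈ 0.0030686)
g + D = 498007/10101 + 16130/5256523 = 2617948178791/53096138823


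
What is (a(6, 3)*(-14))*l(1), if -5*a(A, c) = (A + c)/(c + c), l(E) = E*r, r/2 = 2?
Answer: 84/5 ≈ 16.800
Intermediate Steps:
r = 4 (r = 2*2 = 4)
l(E) = 4*E (l(E) = E*4 = 4*E)
a(A, c) = -(A + c)/(10*c) (a(A, c) = -(A + c)/(5*(c + c)) = -(A + c)/(5*(2*c)) = -(A + c)*1/(2*c)/5 = -(A + c)/(10*c))
(a(6, 3)*(-14))*l(1) = (((⅒)*(-1*6 - 1*3)/3)*(-14))*(4*1) = (((⅒)*(⅓)*(-6 - 3))*(-14))*4 = (((⅒)*(⅓)*(-9))*(-14))*4 = -3/10*(-14)*4 = (21/5)*4 = 84/5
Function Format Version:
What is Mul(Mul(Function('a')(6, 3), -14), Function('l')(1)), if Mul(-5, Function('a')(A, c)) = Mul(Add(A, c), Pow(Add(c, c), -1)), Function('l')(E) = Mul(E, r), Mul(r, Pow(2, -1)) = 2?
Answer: Rational(84, 5) ≈ 16.800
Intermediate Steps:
r = 4 (r = Mul(2, 2) = 4)
Function('l')(E) = Mul(4, E) (Function('l')(E) = Mul(E, 4) = Mul(4, E))
Function('a')(A, c) = Mul(Rational(-1, 10), Pow(c, -1), Add(A, c)) (Function('a')(A, c) = Mul(Rational(-1, 5), Mul(Add(A, c), Pow(Add(c, c), -1))) = Mul(Rational(-1, 5), Mul(Add(A, c), Pow(Mul(2, c), -1))) = Mul(Rational(-1, 5), Mul(Add(A, c), Mul(Rational(1, 2), Pow(c, -1)))) = Mul(Rational(-1, 5), Mul(Rational(1, 2), Pow(c, -1), Add(A, c))) = Mul(Rational(-1, 10), Pow(c, -1), Add(A, c)))
Mul(Mul(Function('a')(6, 3), -14), Function('l')(1)) = Mul(Mul(Mul(Rational(1, 10), Pow(3, -1), Add(Mul(-1, 6), Mul(-1, 3))), -14), Mul(4, 1)) = Mul(Mul(Mul(Rational(1, 10), Rational(1, 3), Add(-6, -3)), -14), 4) = Mul(Mul(Mul(Rational(1, 10), Rational(1, 3), -9), -14), 4) = Mul(Mul(Rational(-3, 10), -14), 4) = Mul(Rational(21, 5), 4) = Rational(84, 5)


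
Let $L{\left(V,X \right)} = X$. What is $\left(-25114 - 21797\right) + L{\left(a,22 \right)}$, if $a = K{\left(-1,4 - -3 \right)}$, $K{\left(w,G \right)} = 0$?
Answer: $-46889$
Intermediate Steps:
$a = 0$
$\left(-25114 - 21797\right) + L{\left(a,22 \right)} = \left(-25114 - 21797\right) + 22 = -46911 + 22 = -46889$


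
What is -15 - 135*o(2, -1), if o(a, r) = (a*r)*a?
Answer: 525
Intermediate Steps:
o(a, r) = r*a**2
-15 - 135*o(2, -1) = -15 - (-135)*2**2 = -15 - (-135)*4 = -15 - 135*(-4) = -15 + 540 = 525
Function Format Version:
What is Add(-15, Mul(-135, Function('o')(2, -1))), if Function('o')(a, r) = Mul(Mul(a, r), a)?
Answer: 525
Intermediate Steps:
Function('o')(a, r) = Mul(r, Pow(a, 2))
Add(-15, Mul(-135, Function('o')(2, -1))) = Add(-15, Mul(-135, Mul(-1, Pow(2, 2)))) = Add(-15, Mul(-135, Mul(-1, 4))) = Add(-15, Mul(-135, -4)) = Add(-15, 540) = 525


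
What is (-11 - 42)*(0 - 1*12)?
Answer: 636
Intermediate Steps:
(-11 - 42)*(0 - 1*12) = -53*(0 - 12) = -53*(-12) = 636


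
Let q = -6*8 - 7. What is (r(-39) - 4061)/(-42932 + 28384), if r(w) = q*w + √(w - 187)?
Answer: 479/3637 - I*√226/14548 ≈ 0.1317 - 0.0010334*I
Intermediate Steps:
q = -55 (q = -48 - 7 = -55)
r(w) = √(-187 + w) - 55*w (r(w) = -55*w + √(w - 187) = -55*w + √(-187 + w) = √(-187 + w) - 55*w)
(r(-39) - 4061)/(-42932 + 28384) = ((√(-187 - 39) - 55*(-39)) - 4061)/(-42932 + 28384) = ((√(-226) + 2145) - 4061)/(-14548) = ((I*√226 + 2145) - 4061)*(-1/14548) = ((2145 + I*√226) - 4061)*(-1/14548) = (-1916 + I*√226)*(-1/14548) = 479/3637 - I*√226/14548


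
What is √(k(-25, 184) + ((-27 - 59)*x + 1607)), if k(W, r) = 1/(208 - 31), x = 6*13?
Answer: 2*I*√39952263/177 ≈ 71.421*I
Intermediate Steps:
x = 78
k(W, r) = 1/177
√(k(-25, 184) + ((-27 - 59)*x + 1607)) = √(1/177 + ((-27 - 59)*78 + 1607)) = √(1/177 + (-86*78 + 1607)) = √(1/177 + (-6708 + 1607)) = √(1/177 - 5101) = √(-902876/177) = 2*I*√39952263/177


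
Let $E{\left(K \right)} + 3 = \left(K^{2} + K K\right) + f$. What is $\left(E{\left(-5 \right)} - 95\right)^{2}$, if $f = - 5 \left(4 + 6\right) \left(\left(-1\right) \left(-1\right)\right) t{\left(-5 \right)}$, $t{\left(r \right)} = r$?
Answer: $40804$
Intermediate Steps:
$f = 250$ ($f = - 5 \left(4 + 6\right) \left(\left(-1\right) \left(-1\right)\right) \left(-5\right) = \left(-5\right) 10 \cdot 1 \left(-5\right) = \left(-50\right) 1 \left(-5\right) = \left(-50\right) \left(-5\right) = 250$)
$E{\left(K \right)} = 247 + 2 K^{2}$ ($E{\left(K \right)} = -3 + \left(\left(K^{2} + K K\right) + 250\right) = -3 + \left(\left(K^{2} + K^{2}\right) + 250\right) = -3 + \left(2 K^{2} + 250\right) = -3 + \left(250 + 2 K^{2}\right) = 247 + 2 K^{2}$)
$\left(E{\left(-5 \right)} - 95\right)^{2} = \left(\left(247 + 2 \left(-5\right)^{2}\right) - 95\right)^{2} = \left(\left(247 + 2 \cdot 25\right) - 95\right)^{2} = \left(\left(247 + 50\right) - 95\right)^{2} = \left(297 - 95\right)^{2} = 202^{2} = 40804$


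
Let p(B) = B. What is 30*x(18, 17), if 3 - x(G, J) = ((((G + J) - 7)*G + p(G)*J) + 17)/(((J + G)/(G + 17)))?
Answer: -24720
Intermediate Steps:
x(G, J) = 3 - (17 + G)*(17 + G*J + G*(-7 + G + J))/(G + J) (x(G, J) = 3 - ((((G + J) - 7)*G + G*J) + 17)/((J + G)/(G + 17)) = 3 - (((-7 + G + J)*G + G*J) + 17)/((G + J)/(17 + G)) = 3 - ((G*(-7 + G + J) + G*J) + 17)/((G + J)/(17 + G)) = 3 - ((G*J + G*(-7 + G + J)) + 17)*(17 + G)/(G + J) = 3 - (17 + G*J + G*(-7 + G + J))*(17 + G)/(G + J) = 3 - (17 + G)*(17 + G*J + G*(-7 + G + J))/(G + J))
30*x(18, 17) = 30*((-289 - 1*18³ - 10*18² + 3*17 + 105*18 - 34*18*17 - 2*17*18²)/(18 + 17)) = 30*((-289 - 1*5832 - 10*324 + 51 + 1890 - 10404 - 2*17*324)/35) = 30*((-289 - 5832 - 3240 + 51 + 1890 - 10404 - 11016)/35) = 30*((1/35)*(-28840)) = 30*(-824) = -24720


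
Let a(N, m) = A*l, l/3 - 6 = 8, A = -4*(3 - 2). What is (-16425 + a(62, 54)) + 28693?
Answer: 12100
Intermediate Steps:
A = -4 (A = -4*1 = -4)
l = 42 (l = 18 + 3*8 = 18 + 24 = 42)
a(N, m) = -168 (a(N, m) = -4*42 = -168)
(-16425 + a(62, 54)) + 28693 = (-16425 - 168) + 28693 = -16593 + 28693 = 12100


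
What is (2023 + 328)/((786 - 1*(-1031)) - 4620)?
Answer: -2351/2803 ≈ -0.83874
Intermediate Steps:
(2023 + 328)/((786 - 1*(-1031)) - 4620) = 2351/((786 + 1031) - 4620) = 2351/(1817 - 4620) = 2351/(-2803) = 2351*(-1/2803) = -2351/2803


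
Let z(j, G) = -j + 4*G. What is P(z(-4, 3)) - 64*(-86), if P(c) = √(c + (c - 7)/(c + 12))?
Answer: 5504 + √3199/14 ≈ 5508.0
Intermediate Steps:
P(c) = √(c + (-7 + c)/(12 + c))
P(z(-4, 3)) - 64*(-86) = √((-7 + (-1*(-4) + 4*3) + (-1*(-4) + 4*3)*(12 + (-1*(-4) + 4*3)))/(12 + (-1*(-4) + 4*3))) - 64*(-86) = √((-7 + (4 + 12) + (4 + 12)*(12 + (4 + 12)))/(12 + (4 + 12))) + 5504 = √((-7 + 16 + 16*(12 + 16))/(12 + 16)) + 5504 = √((-7 + 16 + 16*28)/28) + 5504 = √((-7 + 16 + 448)/28) + 5504 = √((1/28)*457) + 5504 = √(457/28) + 5504 = √3199/14 + 5504 = 5504 + √3199/14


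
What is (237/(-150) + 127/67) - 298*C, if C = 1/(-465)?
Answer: 297961/311550 ≈ 0.95638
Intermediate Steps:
C = -1/465 ≈ -0.0021505
(237/(-150) + 127/67) - 298*C = (237/(-150) + 127/67) - 298*(-1/465) = (237*(-1/150) + 127*(1/67)) + 298/465 = (-79/50 + 127/67) + 298/465 = 1057/3350 + 298/465 = 297961/311550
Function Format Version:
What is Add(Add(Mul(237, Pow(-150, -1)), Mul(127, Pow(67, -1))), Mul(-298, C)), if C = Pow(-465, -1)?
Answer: Rational(297961, 311550) ≈ 0.95638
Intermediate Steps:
C = Rational(-1, 465) ≈ -0.0021505
Add(Add(Mul(237, Pow(-150, -1)), Mul(127, Pow(67, -1))), Mul(-298, C)) = Add(Add(Mul(237, Pow(-150, -1)), Mul(127, Pow(67, -1))), Mul(-298, Rational(-1, 465))) = Add(Add(Mul(237, Rational(-1, 150)), Mul(127, Rational(1, 67))), Rational(298, 465)) = Add(Add(Rational(-79, 50), Rational(127, 67)), Rational(298, 465)) = Add(Rational(1057, 3350), Rational(298, 465)) = Rational(297961, 311550)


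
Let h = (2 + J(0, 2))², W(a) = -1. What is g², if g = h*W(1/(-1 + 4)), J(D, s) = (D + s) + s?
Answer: 1296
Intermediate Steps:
J(D, s) = D + 2*s
h = 36 (h = (2 + (0 + 2*2))² = (2 + (0 + 4))² = (2 + 4)² = 6² = 36)
g = -36 (g = 36*(-1) = -36)
g² = (-36)² = 1296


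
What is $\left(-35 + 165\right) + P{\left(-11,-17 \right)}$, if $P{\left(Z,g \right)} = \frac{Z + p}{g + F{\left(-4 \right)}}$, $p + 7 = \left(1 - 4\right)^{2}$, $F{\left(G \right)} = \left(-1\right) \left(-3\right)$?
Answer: $\frac{1829}{14} \approx 130.64$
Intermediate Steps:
$F{\left(G \right)} = 3$
$p = 2$ ($p = -7 + \left(1 - 4\right)^{2} = -7 + \left(-3\right)^{2} = -7 + 9 = 2$)
$P{\left(Z,g \right)} = \frac{2 + Z}{3 + g}$ ($P{\left(Z,g \right)} = \frac{Z + 2}{g + 3} = \frac{2 + Z}{3 + g}$)
$\left(-35 + 165\right) + P{\left(-11,-17 \right)} = \left(-35 + 165\right) + \frac{2 - 11}{3 - 17} = 130 + \frac{1}{-14} \left(-9\right) = 130 - - \frac{9}{14} = 130 + \frac{9}{14} = \frac{1829}{14}$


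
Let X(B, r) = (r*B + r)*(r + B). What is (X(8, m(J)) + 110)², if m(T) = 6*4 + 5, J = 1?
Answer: 95394289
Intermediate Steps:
m(T) = 29 (m(T) = 24 + 5 = 29)
X(B, r) = (B + r)*(r + B*r) (X(B, r) = (B*r + r)*(B + r) = (r + B*r)*(B + r) = (B + r)*(r + B*r))
(X(8, m(J)) + 110)² = (29*(8 + 29 + 8² + 8*29) + 110)² = (29*(8 + 29 + 64 + 232) + 110)² = (29*333 + 110)² = (9657 + 110)² = 9767² = 95394289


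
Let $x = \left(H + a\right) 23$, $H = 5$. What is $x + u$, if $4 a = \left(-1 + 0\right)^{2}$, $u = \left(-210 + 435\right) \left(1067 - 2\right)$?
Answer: $\frac{958983}{4} \approx 2.3975 \cdot 10^{5}$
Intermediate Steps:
$u = 239625$ ($u = 225 \cdot 1065 = 239625$)
$a = \frac{1}{4}$ ($a = \frac{\left(-1 + 0\right)^{2}}{4} = \frac{\left(-1\right)^{2}}{4} = \frac{1}{4} \cdot 1 = \frac{1}{4} \approx 0.25$)
$x = \frac{483}{4}$ ($x = \left(5 + \frac{1}{4}\right) 23 = \frac{21}{4} \cdot 23 = \frac{483}{4} \approx 120.75$)
$x + u = \frac{483}{4} + 239625 = \frac{958983}{4}$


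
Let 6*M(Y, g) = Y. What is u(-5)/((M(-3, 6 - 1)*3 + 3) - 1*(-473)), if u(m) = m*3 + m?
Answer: -40/949 ≈ -0.042150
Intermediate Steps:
M(Y, g) = Y/6
u(m) = 4*m (u(m) = 3*m + m = 4*m)
u(-5)/((M(-3, 6 - 1)*3 + 3) - 1*(-473)) = (4*(-5))/((((⅙)*(-3))*3 + 3) - 1*(-473)) = -20/((-½*3 + 3) + 473) = -20/((-3/2 + 3) + 473) = -20/(3/2 + 473) = -20/949/2 = -20*2/949 = -40/949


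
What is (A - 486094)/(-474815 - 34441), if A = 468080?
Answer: 9007/254628 ≈ 0.035373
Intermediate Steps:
(A - 486094)/(-474815 - 34441) = (468080 - 486094)/(-474815 - 34441) = -18014/(-509256) = -18014*(-1/509256) = 9007/254628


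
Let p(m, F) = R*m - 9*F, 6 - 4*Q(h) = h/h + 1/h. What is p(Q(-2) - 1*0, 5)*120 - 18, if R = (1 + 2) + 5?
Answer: -4098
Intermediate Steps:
Q(h) = 5/4 - 1/(4*h) (Q(h) = 3/2 - (h/h + 1/h)/4 = 3/2 - (1 + 1/h)/4 = 3/2 + (-¼ - 1/(4*h)) = 5/4 - 1/(4*h))
R = 8 (R = 3 + 5 = 8)
p(m, F) = -9*F + 8*m (p(m, F) = 8*m - 9*F = -9*F + 8*m)
p(Q(-2) - 1*0, 5)*120 - 18 = (-9*5 + 8*((¼)*(-1 + 5*(-2))/(-2) - 1*0))*120 - 18 = (-45 + 8*((¼)*(-½)*(-1 - 10) + 0))*120 - 18 = (-45 + 8*((¼)*(-½)*(-11) + 0))*120 - 18 = (-45 + 8*(11/8 + 0))*120 - 18 = (-45 + 8*(11/8))*120 - 18 = (-45 + 11)*120 - 18 = -34*120 - 18 = -4080 - 18 = -4098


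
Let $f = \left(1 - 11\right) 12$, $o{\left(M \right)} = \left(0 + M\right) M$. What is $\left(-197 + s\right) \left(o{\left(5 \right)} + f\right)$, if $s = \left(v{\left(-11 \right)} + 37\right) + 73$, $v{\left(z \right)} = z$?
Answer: $9310$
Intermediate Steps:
$o{\left(M \right)} = M^{2}$ ($o{\left(M \right)} = M M = M^{2}$)
$f = -120$ ($f = \left(-10\right) 12 = -120$)
$s = 99$ ($s = \left(-11 + 37\right) + 73 = 26 + 73 = 99$)
$\left(-197 + s\right) \left(o{\left(5 \right)} + f\right) = \left(-197 + 99\right) \left(5^{2} - 120\right) = - 98 \left(25 - 120\right) = \left(-98\right) \left(-95\right) = 9310$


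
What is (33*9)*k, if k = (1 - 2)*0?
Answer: 0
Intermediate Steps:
k = 0 (k = -1*0 = 0)
(33*9)*k = (33*9)*0 = 297*0 = 0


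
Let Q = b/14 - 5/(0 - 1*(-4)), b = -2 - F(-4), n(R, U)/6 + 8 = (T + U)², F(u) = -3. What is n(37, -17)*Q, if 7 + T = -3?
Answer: -10197/2 ≈ -5098.5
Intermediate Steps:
T = -10 (T = -7 - 3 = -10)
n(R, U) = -48 + 6*(-10 + U)²
b = 1 (b = -2 - 1*(-3) = -2 + 3 = 1)
Q = -33/28 (Q = 1/14 - 5/(0 - 1*(-4)) = 1*(1/14) - 5/(0 + 4) = 1/14 - 5/4 = -33/28 ≈ -1.1786)
n(37, -17)*Q = (-48 + 6*(-10 - 17)²)*(-33/28) = (-48 + 6*(-27)²)*(-33/28) = (-48 + 6*729)*(-33/28) = (-48 + 4374)*(-33/28) = 4326*(-33/28) = -10197/2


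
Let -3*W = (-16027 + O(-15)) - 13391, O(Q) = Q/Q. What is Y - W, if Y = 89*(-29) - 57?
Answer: -37331/3 ≈ -12444.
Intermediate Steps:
O(Q) = 1
Y = -2638 (Y = -2581 - 57 = -2638)
W = 29417/3 (W = -((-16027 + 1) - 13391)/3 = -(-16026 - 13391)/3 = -⅓*(-29417) = 29417/3 ≈ 9805.7)
Y - W = -2638 - 1*29417/3 = -2638 - 29417/3 = -37331/3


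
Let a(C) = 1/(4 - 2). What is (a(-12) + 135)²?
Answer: 73441/4 ≈ 18360.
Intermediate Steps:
a(C) = ½ (a(C) = 1/2 = ½)
(a(-12) + 135)² = (½ + 135)² = (271/2)² = 73441/4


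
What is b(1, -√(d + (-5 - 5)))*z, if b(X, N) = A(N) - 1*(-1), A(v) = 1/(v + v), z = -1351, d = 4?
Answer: -1351 - 1351*I*√6/12 ≈ -1351.0 - 275.77*I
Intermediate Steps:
A(v) = 1/(2*v)
b(X, N) = 1 + 1/(2*N) (b(X, N) = 1/(2*N) - 1*(-1) = 1/(2*N) + 1 = 1 + 1/(2*N))
b(1, -√(d + (-5 - 5)))*z = ((½ - √(4 + (-5 - 5)))/((-√(4 + (-5 - 5)))))*(-1351) = ((½ - √(4 - 10))/((-√(4 - 10))))*(-1351) = ((½ - √(-6))/((-√(-6))))*(-1351) = ((½ - I*√6)/((-I*√6)))*(-1351) = ((I*√6/6)*(½ - I*√6))*(-1351) = (I*√6*(½ - I*√6)/6)*(-1351) = -1351*I*√6*(½ - I*√6)/6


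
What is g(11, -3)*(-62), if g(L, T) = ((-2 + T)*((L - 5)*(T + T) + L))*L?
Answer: -85250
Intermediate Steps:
g(L, T) = L*(-2 + T)*(L + 2*T*(-5 + L)) (g(L, T) = ((-2 + T)*((-5 + L)*(2*T) + L))*L = ((-2 + T)*(2*T*(-5 + L) + L))*L = ((-2 + T)*(L + 2*T*(-5 + L)))*L = L*(-2 + T)*(L + 2*T*(-5 + L)))
g(11, -3)*(-62) = (11*(-10*(-3)² - 2*11 + 20*(-3) - 3*11*(-3) + 2*11*(-3)²))*(-62) = (11*(-10*9 - 22 - 60 + 99 + 2*11*9))*(-62) = (11*(-90 - 22 - 60 + 99 + 198))*(-62) = (11*125)*(-62) = 1375*(-62) = -85250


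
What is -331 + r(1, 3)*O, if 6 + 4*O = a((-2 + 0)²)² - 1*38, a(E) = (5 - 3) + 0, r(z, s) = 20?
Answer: -531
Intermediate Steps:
a(E) = 2 (a(E) = 2 + 0 = 2)
O = -10 (O = -3/2 + (2² - 1*38)/4 = -3/2 + (4 - 38)/4 = -3/2 + (¼)*(-34) = -3/2 - 17/2 = -10)
-331 + r(1, 3)*O = -331 + 20*(-10) = -331 - 200 = -531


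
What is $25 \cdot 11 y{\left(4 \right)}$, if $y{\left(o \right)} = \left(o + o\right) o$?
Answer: $8800$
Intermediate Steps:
$y{\left(o \right)} = 2 o^{2}$ ($y{\left(o \right)} = 2 o o = 2 o^{2}$)
$25 \cdot 11 y{\left(4 \right)} = 25 \cdot 11 \cdot 2 \cdot 4^{2} = 275 \cdot 2 \cdot 16 = 275 \cdot 32 = 8800$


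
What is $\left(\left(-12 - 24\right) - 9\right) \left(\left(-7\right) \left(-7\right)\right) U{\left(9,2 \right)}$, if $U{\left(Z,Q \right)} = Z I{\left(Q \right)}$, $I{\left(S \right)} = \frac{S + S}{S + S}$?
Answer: $-19845$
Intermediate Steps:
$I{\left(S \right)} = 1$ ($I{\left(S \right)} = \frac{2 S}{2 S} = 2 S \frac{1}{2 S} = 1$)
$U{\left(Z,Q \right)} = Z$ ($U{\left(Z,Q \right)} = Z 1 = Z$)
$\left(\left(-12 - 24\right) - 9\right) \left(\left(-7\right) \left(-7\right)\right) U{\left(9,2 \right)} = \left(\left(-12 - 24\right) - 9\right) \left(\left(-7\right) \left(-7\right)\right) 9 = \left(-36 - 9\right) 49 \cdot 9 = \left(-45\right) 49 \cdot 9 = \left(-2205\right) 9 = -19845$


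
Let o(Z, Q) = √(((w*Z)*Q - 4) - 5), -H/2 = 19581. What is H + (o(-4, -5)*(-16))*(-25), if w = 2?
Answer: -39162 + 400*√31 ≈ -36935.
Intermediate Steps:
H = -39162 (H = -2*19581 = -39162)
o(Z, Q) = √(-9 + 2*Q*Z) (o(Z, Q) = √(((2*Z)*Q - 4) - 5) = √((2*Q*Z - 4) - 5) = √((-4 + 2*Q*Z) - 5) = √(-9 + 2*Q*Z))
H + (o(-4, -5)*(-16))*(-25) = -39162 + (√(-9 + 2*(-5)*(-4))*(-16))*(-25) = -39162 + (√(-9 + 40)*(-16))*(-25) = -39162 + (√31*(-16))*(-25) = -39162 - 16*√31*(-25) = -39162 + 400*√31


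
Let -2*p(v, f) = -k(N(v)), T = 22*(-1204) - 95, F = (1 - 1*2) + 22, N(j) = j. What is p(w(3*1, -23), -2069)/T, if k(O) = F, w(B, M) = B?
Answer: -7/17722 ≈ -0.00039499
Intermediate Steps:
F = 21 (F = (1 - 2) + 22 = -1 + 22 = 21)
k(O) = 21
T = -26583 (T = -26488 - 95 = -26583)
p(v, f) = 21/2 (p(v, f) = -(-1)*21/2 = -½*(-21) = 21/2)
p(w(3*1, -23), -2069)/T = (21/2)/(-26583) = (21/2)*(-1/26583) = -7/17722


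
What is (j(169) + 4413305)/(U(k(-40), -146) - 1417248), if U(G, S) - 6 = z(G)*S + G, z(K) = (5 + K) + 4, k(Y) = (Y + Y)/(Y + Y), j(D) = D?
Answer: -4413474/1418701 ≈ -3.1109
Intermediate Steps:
k(Y) = 1 (k(Y) = (2*Y)/((2*Y)) = (2*Y)*(1/(2*Y)) = 1)
z(K) = 9 + K
U(G, S) = 6 + G + S*(9 + G) (U(G, S) = 6 + ((9 + G)*S + G) = 6 + (S*(9 + G) + G) = 6 + (G + S*(9 + G)) = 6 + G + S*(9 + G))
(j(169) + 4413305)/(U(k(-40), -146) - 1417248) = (169 + 4413305)/((6 + 1 - 146*(9 + 1)) - 1417248) = 4413474/((6 + 1 - 146*10) - 1417248) = 4413474/((6 + 1 - 1460) - 1417248) = 4413474/(-1453 - 1417248) = 4413474/(-1418701) = 4413474*(-1/1418701) = -4413474/1418701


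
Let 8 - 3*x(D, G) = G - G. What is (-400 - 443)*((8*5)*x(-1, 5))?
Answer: -89920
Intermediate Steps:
x(D, G) = 8/3 (x(D, G) = 8/3 - (G - G)/3 = 8/3 - ⅓*0 = 8/3 + 0 = 8/3)
(-400 - 443)*((8*5)*x(-1, 5)) = (-400 - 443)*((8*5)*(8/3)) = -33720*8/3 = -843*320/3 = -89920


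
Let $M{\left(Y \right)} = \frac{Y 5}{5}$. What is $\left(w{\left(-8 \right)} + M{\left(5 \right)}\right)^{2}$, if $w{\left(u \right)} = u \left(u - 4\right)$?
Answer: $10201$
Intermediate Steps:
$M{\left(Y \right)} = Y$ ($M{\left(Y \right)} = 5 Y \frac{1}{5} = Y$)
$w{\left(u \right)} = u \left(-4 + u\right)$
$\left(w{\left(-8 \right)} + M{\left(5 \right)}\right)^{2} = \left(- 8 \left(-4 - 8\right) + 5\right)^{2} = \left(\left(-8\right) \left(-12\right) + 5\right)^{2} = \left(96 + 5\right)^{2} = 101^{2} = 10201$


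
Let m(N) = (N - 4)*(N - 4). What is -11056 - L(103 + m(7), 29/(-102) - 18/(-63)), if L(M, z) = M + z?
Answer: -7973953/714 ≈ -11168.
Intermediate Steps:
m(N) = (-4 + N)² (m(N) = (-4 + N)*(-4 + N) = (-4 + N)²)
-11056 - L(103 + m(7), 29/(-102) - 18/(-63)) = -11056 - ((103 + (-4 + 7)²) + (29/(-102) - 18/(-63))) = -11056 - ((103 + 3²) + (29*(-1/102) - 18*(-1/63))) = -11056 - ((103 + 9) + (-29/102 + 2/7)) = -11056 - (112 + 1/714) = -11056 - 1*79969/714 = -11056 - 79969/714 = -7973953/714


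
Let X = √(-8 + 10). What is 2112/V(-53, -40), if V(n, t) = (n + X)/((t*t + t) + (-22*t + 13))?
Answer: -274579008/2807 - 5180736*√2/2807 ≈ -1.0043e+5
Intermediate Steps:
X = √2 ≈ 1.4142
V(n, t) = (n + √2)/(13 + t² - 21*t) (V(n, t) = (n + √2)/((t*t + t) + (-22*t + 13)) = (n + √2)/((t² + t) + (13 - 22*t)) = (n + √2)/((t + t²) + (13 - 22*t)) = (n + √2)/(13 + t² - 21*t))
2112/V(-53, -40) = 2112/(((-53 + √2)/(13 + (-40)² - 21*(-40)))) = 2112/(((-53 + √2)/(13 + 1600 + 840))) = 2112/(((-53 + √2)/2453)) = 2112/(-53/2453 + √2/2453)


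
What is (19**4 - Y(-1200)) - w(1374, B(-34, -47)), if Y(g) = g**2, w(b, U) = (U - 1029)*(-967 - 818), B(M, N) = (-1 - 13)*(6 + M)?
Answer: -2446724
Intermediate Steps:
B(M, N) = -84 - 14*M (B(M, N) = -14*(6 + M) = -84 - 14*M)
w(b, U) = 1836765 - 1785*U (w(b, U) = (-1029 + U)*(-1785) = 1836765 - 1785*U)
(19**4 - Y(-1200)) - w(1374, B(-34, -47)) = (19**4 - 1*(-1200)**2) - (1836765 - 1785*(-84 - 14*(-34))) = (130321 - 1*1440000) - (1836765 - 1785*(-84 + 476)) = (130321 - 1440000) - (1836765 - 1785*392) = -1309679 - (1836765 - 699720) = -1309679 - 1*1137045 = -1309679 - 1137045 = -2446724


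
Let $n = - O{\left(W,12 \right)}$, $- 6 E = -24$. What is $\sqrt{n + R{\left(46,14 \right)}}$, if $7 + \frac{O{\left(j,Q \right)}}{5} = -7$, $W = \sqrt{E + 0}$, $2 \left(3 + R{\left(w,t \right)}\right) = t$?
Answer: $\sqrt{74} \approx 8.6023$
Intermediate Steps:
$E = 4$ ($E = \left(- \frac{1}{6}\right) \left(-24\right) = 4$)
$R{\left(w,t \right)} = -3 + \frac{t}{2}$
$W = 2$ ($W = \sqrt{4 + 0} = \sqrt{4} = 2$)
$O{\left(j,Q \right)} = -70$ ($O{\left(j,Q \right)} = -35 + 5 \left(-7\right) = -35 - 35 = -70$)
$n = 70$ ($n = \left(-1\right) \left(-70\right) = 70$)
$\sqrt{n + R{\left(46,14 \right)}} = \sqrt{70 + \left(-3 + \frac{1}{2} \cdot 14\right)} = \sqrt{70 + \left(-3 + 7\right)} = \sqrt{70 + 4} = \sqrt{74}$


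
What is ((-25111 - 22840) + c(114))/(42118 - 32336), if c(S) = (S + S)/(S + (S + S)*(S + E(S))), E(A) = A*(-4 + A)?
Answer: -1213591857/247572638 ≈ -4.9020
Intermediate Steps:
c(S) = 2*S/(S + 2*S*(S + S*(-4 + S))) (c(S) = (S + S)/(S + (S + S)*(S + S*(-4 + S))) = (2*S)/(S + (2*S)*(S + S*(-4 + S))) = (2*S)/(S + 2*S*(S + S*(-4 + S))) = 2*S/(S + 2*S*(S + S*(-4 + S))))
((-25111 - 22840) + c(114))/(42118 - 32336) = ((-25111 - 22840) + 2/(1 - 6*114 + 2*114**2))/(42118 - 32336) = (-47951 + 2/(1 - 684 + 2*12996))/9782 = (-47951 + 2/(1 - 684 + 25992))*(1/9782) = (-47951 + 2/25309)*(1/9782) = -1213591857/25309*1/9782 = -1213591857/247572638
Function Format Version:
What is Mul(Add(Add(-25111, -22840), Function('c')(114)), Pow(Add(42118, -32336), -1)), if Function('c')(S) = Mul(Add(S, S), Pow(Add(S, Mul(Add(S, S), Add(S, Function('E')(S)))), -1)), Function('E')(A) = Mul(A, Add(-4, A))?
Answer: Rational(-1213591857, 247572638) ≈ -4.9020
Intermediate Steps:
Function('c')(S) = Mul(2, S, Pow(Add(S, Mul(2, S, Add(S, Mul(S, Add(-4, S))))), -1)) (Function('c')(S) = Mul(Add(S, S), Pow(Add(S, Mul(Add(S, S), Add(S, Mul(S, Add(-4, S))))), -1)) = Mul(Mul(2, S), Pow(Add(S, Mul(Mul(2, S), Add(S, Mul(S, Add(-4, S))))), -1)) = Mul(Mul(2, S), Pow(Add(S, Mul(2, S, Add(S, Mul(S, Add(-4, S))))), -1)) = Mul(2, S, Pow(Add(S, Mul(2, S, Add(S, Mul(S, Add(-4, S))))), -1)))
Mul(Add(Add(-25111, -22840), Function('c')(114)), Pow(Add(42118, -32336), -1)) = Mul(Add(Add(-25111, -22840), Mul(2, Pow(Add(1, Mul(-6, 114), Mul(2, Pow(114, 2))), -1))), Pow(Add(42118, -32336), -1)) = Mul(Add(-47951, Mul(2, Pow(Add(1, -684, Mul(2, 12996)), -1))), Pow(9782, -1)) = Mul(Add(-47951, Mul(2, Pow(Add(1, -684, 25992), -1))), Rational(1, 9782)) = Mul(Add(-47951, Mul(2, Pow(25309, -1))), Rational(1, 9782)) = Mul(Add(-47951, Mul(2, Rational(1, 25309))), Rational(1, 9782)) = Mul(Add(-47951, Rational(2, 25309)), Rational(1, 9782)) = Mul(Rational(-1213591857, 25309), Rational(1, 9782)) = Rational(-1213591857, 247572638)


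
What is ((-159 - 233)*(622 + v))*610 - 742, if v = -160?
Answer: -110474182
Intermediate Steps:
((-159 - 233)*(622 + v))*610 - 742 = ((-159 - 233)*(622 - 160))*610 - 742 = -392*462*610 - 742 = -181104*610 - 742 = -110473440 - 742 = -110474182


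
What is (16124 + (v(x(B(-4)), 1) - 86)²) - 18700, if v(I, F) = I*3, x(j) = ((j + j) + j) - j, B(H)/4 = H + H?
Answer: 74708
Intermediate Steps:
B(H) = 8*H (B(H) = 4*(H + H) = 4*(2*H) = 8*H)
x(j) = 2*j (x(j) = (2*j + j) - j = 3*j - j = 2*j)
v(I, F) = 3*I
(16124 + (v(x(B(-4)), 1) - 86)²) - 18700 = (16124 + (3*(2*(8*(-4))) - 86)²) - 18700 = (16124 + (3*(2*(-32)) - 86)²) - 18700 = (16124 + (3*(-64) - 86)²) - 18700 = (16124 + (-192 - 86)²) - 18700 = (16124 + (-278)²) - 18700 = (16124 + 77284) - 18700 = 93408 - 18700 = 74708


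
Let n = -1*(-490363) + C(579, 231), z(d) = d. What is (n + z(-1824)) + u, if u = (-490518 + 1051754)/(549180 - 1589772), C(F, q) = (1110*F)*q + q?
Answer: 38749086083371/260148 ≈ 1.4895e+8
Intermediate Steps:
C(F, q) = q + 1110*F*q (C(F, q) = 1110*F*q + q = q + 1110*F*q)
n = 148951984 (n = -1*(-490363) + 231*(1 + 1110*579) = 490363 + 231*(1 + 642690) = 490363 + 231*642691 = 490363 + 148461621 = 148951984)
u = -140309/260148 (u = 561236/(-1040592) = 561236*(-1/1040592) = -140309/260148 ≈ -0.53934)
(n + z(-1824)) + u = (148951984 - 1824) - 140309/260148 = 148950160 - 140309/260148 = 38749086083371/260148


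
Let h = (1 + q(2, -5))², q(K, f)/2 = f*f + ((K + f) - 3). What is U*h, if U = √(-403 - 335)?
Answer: 4563*I*√82 ≈ 41320.0*I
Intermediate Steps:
q(K, f) = -6 + 2*K + 2*f + 2*f² (q(K, f) = 2*(f*f + ((K + f) - 3)) = 2*(f² + (-3 + K + f)) = 2*(-3 + K + f + f²) = -6 + 2*K + 2*f + 2*f²)
h = 1521 (h = (1 + (-6 + 2*2 + 2*(-5) + 2*(-5)²))² = (1 + (-6 + 4 - 10 + 2*25))² = (1 + (-6 + 4 - 10 + 50))² = (1 + 38)² = 39² = 1521)
U = 3*I*√82 (U = √(-738) = 3*I*√82 ≈ 27.166*I)
U*h = (3*I*√82)*1521 = 4563*I*√82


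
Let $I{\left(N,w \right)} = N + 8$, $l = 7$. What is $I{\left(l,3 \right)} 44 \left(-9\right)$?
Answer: $-5940$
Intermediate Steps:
$I{\left(N,w \right)} = 8 + N$
$I{\left(l,3 \right)} 44 \left(-9\right) = \left(8 + 7\right) 44 \left(-9\right) = 15 \cdot 44 \left(-9\right) = 660 \left(-9\right) = -5940$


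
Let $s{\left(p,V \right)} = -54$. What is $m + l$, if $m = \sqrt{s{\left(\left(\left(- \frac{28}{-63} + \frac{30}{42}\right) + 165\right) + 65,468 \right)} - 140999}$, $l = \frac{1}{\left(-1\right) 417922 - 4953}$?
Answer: $- \frac{1}{422875} + i \sqrt{141053} \approx -2.3648 \cdot 10^{-6} + 375.57 i$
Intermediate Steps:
$l = - \frac{1}{422875}$ ($l = \frac{1}{-417922 - 4953} = \frac{1}{-422875} = - \frac{1}{422875} \approx -2.3648 \cdot 10^{-6}$)
$m = i \sqrt{141053}$ ($m = \sqrt{-54 - 140999} = \sqrt{-141053} = i \sqrt{141053} \approx 375.57 i$)
$m + l = i \sqrt{141053} - \frac{1}{422875} = - \frac{1}{422875} + i \sqrt{141053}$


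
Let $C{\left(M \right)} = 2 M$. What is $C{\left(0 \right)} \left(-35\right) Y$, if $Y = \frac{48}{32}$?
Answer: $0$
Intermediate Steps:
$Y = \frac{3}{2}$ ($Y = 48 \cdot \frac{1}{32} = \frac{3}{2} \approx 1.5$)
$C{\left(0 \right)} \left(-35\right) Y = 2 \cdot 0 \left(-35\right) \frac{3}{2} = 0 \left(-35\right) \frac{3}{2} = 0 \cdot \frac{3}{2} = 0$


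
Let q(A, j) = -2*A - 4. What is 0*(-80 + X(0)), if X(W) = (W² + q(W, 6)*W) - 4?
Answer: 0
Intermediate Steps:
q(A, j) = -4 - 2*A
X(W) = -4 + W² + W*(-4 - 2*W) (X(W) = (W² + (-4 - 2*W)*W) - 4 = (W² + W*(-4 - 2*W)) - 4 = -4 + W² + W*(-4 - 2*W))
0*(-80 + X(0)) = 0*(-80 + (-4 - 1*0² - 4*0)) = 0*(-80 + (-4 - 1*0 + 0)) = 0*(-80 + (-4 + 0 + 0)) = 0*(-80 - 4) = 0*(-84) = 0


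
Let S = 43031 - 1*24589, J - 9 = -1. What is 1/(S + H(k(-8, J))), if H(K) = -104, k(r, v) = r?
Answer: 1/18338 ≈ 5.4532e-5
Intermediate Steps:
J = 8 (J = 9 - 1 = 8)
S = 18442 (S = 43031 - 24589 = 18442)
1/(S + H(k(-8, J))) = 1/(18442 - 104) = 1/18338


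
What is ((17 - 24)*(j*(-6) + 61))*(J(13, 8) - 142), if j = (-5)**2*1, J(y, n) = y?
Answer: -80367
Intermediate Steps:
j = 25 (j = 25*1 = 25)
((17 - 24)*(j*(-6) + 61))*(J(13, 8) - 142) = ((17 - 24)*(25*(-6) + 61))*(13 - 142) = -7*(-150 + 61)*(-129) = -7*(-89)*(-129) = 623*(-129) = -80367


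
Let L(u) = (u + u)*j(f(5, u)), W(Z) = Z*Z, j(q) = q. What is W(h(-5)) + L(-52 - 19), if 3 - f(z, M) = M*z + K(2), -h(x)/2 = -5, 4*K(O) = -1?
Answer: -101543/2 ≈ -50772.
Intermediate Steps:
K(O) = -¼ (K(O) = (¼)*(-1) = -¼)
h(x) = 10 (h(x) = -2*(-5) = 10)
f(z, M) = 13/4 - M*z (f(z, M) = 3 - (M*z - ¼) = 3 - (-¼ + M*z) = 3 + (¼ - M*z) = 13/4 - M*z)
W(Z) = Z²
L(u) = 2*u*(13/4 - 5*u) (L(u) = (u + u)*(13/4 - 1*u*5) = (2*u)*(13/4 - 5*u) = 2*u*(13/4 - 5*u))
W(h(-5)) + L(-52 - 19) = 10² + (-52 - 19)*(13 - 20*(-52 - 19))/2 = 100 + (½)*(-71)*(13 - 20*(-71)) = 100 + (½)*(-71)*(13 + 1420) = 100 + (½)*(-71)*1433 = 100 - 101743/2 = -101543/2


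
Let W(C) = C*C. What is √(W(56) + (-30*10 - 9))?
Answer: √2827 ≈ 53.170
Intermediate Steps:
W(C) = C²
√(W(56) + (-30*10 - 9)) = √(56² + (-30*10 - 9)) = √(3136 + (-300 - 9)) = √(3136 - 309) = √2827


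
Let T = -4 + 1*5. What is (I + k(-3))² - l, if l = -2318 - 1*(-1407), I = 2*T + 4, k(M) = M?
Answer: 920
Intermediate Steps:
T = 1 (T = -4 + 5 = 1)
I = 6 (I = 2*1 + 4 = 2 + 4 = 6)
l = -911 (l = -2318 + 1407 = -911)
(I + k(-3))² - l = (6 - 3)² - 1*(-911) = 3² + 911 = 9 + 911 = 920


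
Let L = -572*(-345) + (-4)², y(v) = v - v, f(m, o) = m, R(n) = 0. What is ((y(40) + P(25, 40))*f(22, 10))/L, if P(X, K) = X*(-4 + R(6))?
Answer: -550/49339 ≈ -0.011147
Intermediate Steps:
P(X, K) = -4*X (P(X, K) = X*(-4 + 0) = X*(-4) = -4*X)
y(v) = 0
L = 197356 (L = 197340 + 16 = 197356)
((y(40) + P(25, 40))*f(22, 10))/L = ((0 - 4*25)*22)/197356 = ((0 - 100)*22)*(1/197356) = -100*22*(1/197356) = -2200*1/197356 = -550/49339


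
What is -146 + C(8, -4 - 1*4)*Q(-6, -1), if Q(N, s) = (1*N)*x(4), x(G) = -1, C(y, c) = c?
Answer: -194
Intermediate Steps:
Q(N, s) = -N (Q(N, s) = (1*N)*(-1) = N*(-1) = -N)
-146 + C(8, -4 - 1*4)*Q(-6, -1) = -146 + (-4 - 1*4)*(-1*(-6)) = -146 + (-4 - 4)*6 = -146 - 8*6 = -146 - 48 = -194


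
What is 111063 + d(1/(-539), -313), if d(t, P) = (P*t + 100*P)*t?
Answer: 32283004210/290521 ≈ 1.1112e+5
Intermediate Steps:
d(t, P) = t*(100*P + P*t) (d(t, P) = (100*P + P*t)*t = t*(100*P + P*t))
111063 + d(1/(-539), -313) = 111063 - 313*(100 + 1/(-539))/(-539) = 111063 - 313*(-1/539)*(100 - 1/539) = 111063 - 313*(-1/539)*53899/539 = 111063 + 16870387/290521 = 32283004210/290521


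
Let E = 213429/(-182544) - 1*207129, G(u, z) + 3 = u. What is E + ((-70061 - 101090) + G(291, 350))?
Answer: -23000128359/60848 ≈ -3.7799e+5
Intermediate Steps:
G(u, z) = -3 + u
E = -12603456535/60848 (E = 213429*(-1/182544) - 207129 = -71143/60848 - 207129 = -12603456535/60848 ≈ -2.0713e+5)
E + ((-70061 - 101090) + G(291, 350)) = -12603456535/60848 + ((-70061 - 101090) + (-3 + 291)) = -12603456535/60848 + (-171151 + 288) = -12603456535/60848 - 170863 = -23000128359/60848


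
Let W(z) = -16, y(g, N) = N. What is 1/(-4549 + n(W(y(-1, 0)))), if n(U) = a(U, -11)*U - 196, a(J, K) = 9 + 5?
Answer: -1/4969 ≈ -0.00020125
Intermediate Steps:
a(J, K) = 14
n(U) = -196 + 14*U (n(U) = 14*U - 196 = -196 + 14*U)
1/(-4549 + n(W(y(-1, 0)))) = 1/(-4549 + (-196 + 14*(-16))) = 1/(-4549 + (-196 - 224)) = 1/(-4549 - 420) = 1/(-4969) = -1/4969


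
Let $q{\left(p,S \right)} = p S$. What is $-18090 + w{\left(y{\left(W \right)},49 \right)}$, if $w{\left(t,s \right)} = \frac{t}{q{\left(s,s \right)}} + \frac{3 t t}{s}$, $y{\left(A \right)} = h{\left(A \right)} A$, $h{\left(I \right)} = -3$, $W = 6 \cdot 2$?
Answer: $- \frac{43243614}{2401} \approx -18011.0$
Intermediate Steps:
$W = 12$
$y{\left(A \right)} = - 3 A$
$q{\left(p,S \right)} = S p$
$w{\left(t,s \right)} = \frac{t}{s^{2}} + \frac{3 t^{2}}{s}$ ($w{\left(t,s \right)} = \frac{t}{s s} + \frac{3 t t}{s} = \frac{t}{s^{2}} + \frac{3 t^{2}}{s}$)
$-18090 + w{\left(y{\left(W \right)},49 \right)} = -18090 + \frac{\left(-3\right) 12 \left(1 + 3 \cdot 49 \left(\left(-3\right) 12\right)\right)}{2401} = -18090 - \frac{36 \left(1 + 3 \cdot 49 \left(-36\right)\right)}{2401} = -18090 - \frac{36 \left(1 - 5292\right)}{2401} = -18090 - \frac{36}{2401} \left(-5291\right) = -18090 + \frac{190476}{2401} = - \frac{43243614}{2401}$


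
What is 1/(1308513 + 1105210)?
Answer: 1/2413723 ≈ 4.1430e-7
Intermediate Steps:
1/(1308513 + 1105210) = 1/2413723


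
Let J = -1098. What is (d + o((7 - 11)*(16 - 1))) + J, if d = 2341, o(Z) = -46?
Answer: 1197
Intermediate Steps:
(d + o((7 - 11)*(16 - 1))) + J = (2341 - 46) - 1098 = 2295 - 1098 = 1197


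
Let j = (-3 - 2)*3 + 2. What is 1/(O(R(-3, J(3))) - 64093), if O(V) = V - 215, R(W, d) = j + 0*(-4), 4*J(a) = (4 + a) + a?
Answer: -1/64321 ≈ -1.5547e-5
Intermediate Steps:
J(a) = 1 + a/2 (J(a) = ((4 + a) + a)/4 = (4 + 2*a)/4 = 1 + a/2)
j = -13 (j = -5*3 + 2 = -15 + 2 = -13)
R(W, d) = -13 (R(W, d) = -13 + 0*(-4) = -13 + 0 = -13)
O(V) = -215 + V
1/(O(R(-3, J(3))) - 64093) = 1/((-215 - 13) - 64093) = 1/(-228 - 64093) = 1/(-64321) = -1/64321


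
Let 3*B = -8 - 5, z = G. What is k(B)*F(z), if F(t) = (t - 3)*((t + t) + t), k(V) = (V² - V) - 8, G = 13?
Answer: 17680/3 ≈ 5893.3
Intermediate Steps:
z = 13
B = -13/3 (B = (-8 - 5)/3 = (⅓)*(-13) = -13/3 ≈ -4.3333)
k(V) = -8 + V² - V
F(t) = 3*t*(-3 + t) (F(t) = (-3 + t)*(2*t + t) = (-3 + t)*(3*t) = 3*t*(-3 + t))
k(B)*F(z) = (-8 + (-13/3)² - 1*(-13/3))*(3*13*(-3 + 13)) = (-8 + 169/9 + 13/3)*(3*13*10) = (136/9)*390 = 17680/3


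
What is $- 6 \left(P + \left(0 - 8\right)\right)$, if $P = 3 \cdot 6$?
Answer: $-60$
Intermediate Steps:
$P = 18$
$- 6 \left(P + \left(0 - 8\right)\right) = - 6 \left(18 + \left(0 - 8\right)\right) = - 6 \left(18 - 8\right) = \left(-6\right) 10 = -60$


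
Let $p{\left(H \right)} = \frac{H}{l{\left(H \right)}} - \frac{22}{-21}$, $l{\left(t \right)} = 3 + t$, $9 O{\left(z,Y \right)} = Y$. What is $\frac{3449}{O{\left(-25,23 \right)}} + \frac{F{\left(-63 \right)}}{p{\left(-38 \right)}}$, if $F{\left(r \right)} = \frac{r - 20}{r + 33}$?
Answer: $\frac{1988533}{1472} \approx 1350.9$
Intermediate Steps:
$O{\left(z,Y \right)} = \frac{Y}{9}$
$p{\left(H \right)} = \frac{22}{21} + \frac{H}{3 + H}$ ($p{\left(H \right)} = \frac{H}{3 + H} - \frac{22}{-21} = \frac{H}{3 + H} - - \frac{22}{21} = \frac{H}{3 + H} + \frac{22}{21} = \frac{22}{21} + \frac{H}{3 + H}$)
$F{\left(r \right)} = \frac{-20 + r}{33 + r}$
$\frac{3449}{O{\left(-25,23 \right)}} + \frac{F{\left(-63 \right)}}{p{\left(-38 \right)}} = \frac{3449}{\frac{1}{9} \cdot 23} + \frac{\frac{1}{33 - 63} \left(-20 - 63\right)}{\frac{1}{21} \frac{1}{3 - 38} \left(66 + 43 \left(-38\right)\right)} = \frac{3449}{\frac{23}{9}} + \frac{\frac{1}{-30} \left(-83\right)}{\frac{1}{21} \frac{1}{-35} \left(66 - 1634\right)} = 3449 \cdot \frac{9}{23} + \frac{\left(- \frac{1}{30}\right) \left(-83\right)}{\frac{1}{21} \left(- \frac{1}{35}\right) \left(-1568\right)} = \frac{31041}{23} + \frac{83}{30 \cdot \frac{32}{15}} = \frac{31041}{23} + \frac{83}{30} \cdot \frac{15}{32} = \frac{31041}{23} + \frac{83}{64} = \frac{1988533}{1472}$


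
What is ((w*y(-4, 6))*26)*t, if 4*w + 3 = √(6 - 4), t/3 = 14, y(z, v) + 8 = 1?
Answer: 5733 - 1911*√2 ≈ 3030.4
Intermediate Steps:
y(z, v) = -7 (y(z, v) = -8 + 1 = -7)
t = 42 (t = 3*14 = 42)
w = -¾ + √2/4 (w = -¾ + √(6 - 4)/4 = -¾ + √2/4 ≈ -0.39645)
((w*y(-4, 6))*26)*t = (((-¾ + √2/4)*(-7))*26)*42 = ((21/4 - 7*√2/4)*26)*42 = (273/2 - 91*√2/2)*42 = 5733 - 1911*√2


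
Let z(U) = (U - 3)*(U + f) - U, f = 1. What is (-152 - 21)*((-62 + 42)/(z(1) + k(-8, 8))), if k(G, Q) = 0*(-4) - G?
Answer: 3460/3 ≈ 1153.3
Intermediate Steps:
k(G, Q) = -G (k(G, Q) = 0 - G = -G)
z(U) = -U + (1 + U)*(-3 + U) (z(U) = (U - 3)*(U + 1) - U = (-3 + U)*(1 + U) - U = (1 + U)*(-3 + U) - U = -U + (1 + U)*(-3 + U))
(-152 - 21)*((-62 + 42)/(z(1) + k(-8, 8))) = (-152 - 21)*((-62 + 42)/((-3 + 1² - 3*1) - 1*(-8))) = -(-3460)/((-3 + 1 - 3) + 8) = -(-3460)/(-5 + 8) = -(-3460)/3 = -173*(-20/3) = 3460/3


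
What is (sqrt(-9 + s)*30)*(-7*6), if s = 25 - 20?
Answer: -2520*I ≈ -2520.0*I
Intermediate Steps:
s = 5
(sqrt(-9 + s)*30)*(-7*6) = (sqrt(-9 + 5)*30)*(-7*6) = (sqrt(-4)*30)*(-42) = ((2*I)*30)*(-42) = (60*I)*(-42) = -2520*I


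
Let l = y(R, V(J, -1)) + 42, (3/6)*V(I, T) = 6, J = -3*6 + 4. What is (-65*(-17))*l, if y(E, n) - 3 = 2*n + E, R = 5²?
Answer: 103870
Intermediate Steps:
R = 25
J = -14 (J = -18 + 4 = -14)
V(I, T) = 12 (V(I, T) = 2*6 = 12)
y(E, n) = 3 + E + 2*n (y(E, n) = 3 + (2*n + E) = 3 + (E + 2*n) = 3 + E + 2*n)
l = 94 (l = (3 + 25 + 2*12) + 42 = (3 + 25 + 24) + 42 = 52 + 42 = 94)
(-65*(-17))*l = -65*(-17)*94 = 1105*94 = 103870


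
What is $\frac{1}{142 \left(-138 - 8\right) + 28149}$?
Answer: $\frac{1}{7417} \approx 0.00013483$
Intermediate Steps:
$\frac{1}{142 \left(-138 - 8\right) + 28149} = \frac{1}{142 \left(-146\right) + 28149} = \frac{1}{-20732 + 28149} = \frac{1}{7417}$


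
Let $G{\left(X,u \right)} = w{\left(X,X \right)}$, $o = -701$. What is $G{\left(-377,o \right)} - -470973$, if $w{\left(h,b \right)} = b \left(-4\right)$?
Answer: $472481$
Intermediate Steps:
$w{\left(h,b \right)} = - 4 b$
$G{\left(X,u \right)} = - 4 X$
$G{\left(-377,o \right)} - -470973 = \left(-4\right) \left(-377\right) - -470973 = 1508 + 470973 = 472481$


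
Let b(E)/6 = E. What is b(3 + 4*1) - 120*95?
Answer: -11358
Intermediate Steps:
b(E) = 6*E
b(3 + 4*1) - 120*95 = 6*(3 + 4*1) - 120*95 = 6*(3 + 4) - 11400 = 6*7 - 11400 = 42 - 11400 = -11358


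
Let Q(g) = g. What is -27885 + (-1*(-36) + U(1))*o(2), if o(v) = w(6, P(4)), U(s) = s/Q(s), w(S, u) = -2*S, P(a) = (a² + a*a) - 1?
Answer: -28329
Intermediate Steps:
P(a) = -1 + 2*a² (P(a) = (a² + a²) - 1 = 2*a² - 1 = -1 + 2*a²)
U(s) = 1 (U(s) = s/s = 1)
o(v) = -12 (o(v) = -2*6 = -12)
-27885 + (-1*(-36) + U(1))*o(2) = -27885 + (-1*(-36) + 1)*(-12) = -27885 + (36 + 1)*(-12) = -27885 + 37*(-12) = -27885 - 444 = -28329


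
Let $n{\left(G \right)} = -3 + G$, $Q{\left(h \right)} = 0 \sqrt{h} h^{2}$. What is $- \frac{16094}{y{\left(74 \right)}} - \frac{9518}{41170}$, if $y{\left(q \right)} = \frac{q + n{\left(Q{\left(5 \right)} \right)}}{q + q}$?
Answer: $- \frac{49031996409}{1461535} \approx -33548.0$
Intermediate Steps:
$Q{\left(h \right)} = 0$ ($Q{\left(h \right)} = 0 h^{2} = 0$)
$y{\left(q \right)} = \frac{-3 + q}{2 q}$ ($y{\left(q \right)} = \frac{q + \left(-3 + 0\right)}{q + q} = \frac{q - 3}{2 q} = \left(-3 + q\right) \frac{1}{2 q} = \frac{-3 + q}{2 q}$)
$- \frac{16094}{y{\left(74 \right)}} - \frac{9518}{41170} = - \frac{16094}{\frac{1}{2} \cdot \frac{1}{74} \left(-3 + 74\right)} - \frac{9518}{41170} = - \frac{16094}{\frac{1}{2} \cdot \frac{1}{74} \cdot 71} - \frac{4759}{20585} = - \frac{16094}{\frac{71}{148}} - \frac{4759}{20585} = \left(-16094\right) \frac{148}{71} - \frac{4759}{20585} = - \frac{2381912}{71} - \frac{4759}{20585} = - \frac{49031996409}{1461535}$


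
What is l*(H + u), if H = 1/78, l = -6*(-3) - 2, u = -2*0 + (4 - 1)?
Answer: 1880/39 ≈ 48.205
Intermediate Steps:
u = 3 (u = 0 + 3 = 3)
l = 16 (l = 18 - 2 = 16)
H = 1/78 ≈ 0.012821
l*(H + u) = 16*(1/78 + 3) = 16*(235/78) = 1880/39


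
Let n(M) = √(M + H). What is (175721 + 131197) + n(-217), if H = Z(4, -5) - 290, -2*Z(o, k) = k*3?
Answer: 306918 + 3*I*√222/2 ≈ 3.0692e+5 + 22.349*I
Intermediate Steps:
Z(o, k) = -3*k/2 (Z(o, k) = -k*3/2 = -3*k/2)
H = -565/2 (H = -3/2*(-5) - 290 = 15/2 - 290 = -565/2 ≈ -282.50)
n(M) = √(-565/2 + M) (n(M) = √(M - 565/2) = √(-565/2 + M))
(175721 + 131197) + n(-217) = (175721 + 131197) + √(-1130 + 4*(-217))/2 = 306918 + √(-1130 - 868)/2 = 306918 + √(-1998)/2 = 306918 + (3*I*√222)/2 = 306918 + 3*I*√222/2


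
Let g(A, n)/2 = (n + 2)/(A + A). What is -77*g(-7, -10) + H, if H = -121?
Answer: -209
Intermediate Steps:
g(A, n) = (2 + n)/A (g(A, n) = 2*((n + 2)/(A + A)) = 2*((2 + n)/((2*A))) = 2*((2 + n)*(1/(2*A))) = 2*((2 + n)/(2*A)) = (2 + n)/A)
-77*g(-7, -10) + H = -77*(2 - 10)/(-7) - 121 = -(-11)*(-8) - 121 = -77*8/7 - 121 = -88 - 121 = -209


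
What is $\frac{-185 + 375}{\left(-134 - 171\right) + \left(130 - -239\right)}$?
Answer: $\frac{95}{32} \approx 2.9688$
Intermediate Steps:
$\frac{-185 + 375}{\left(-134 - 171\right) + \left(130 - -239\right)} = \frac{190}{\left(-134 - 171\right) + \left(130 + 239\right)} = \frac{190}{-305 + 369} = \frac{190}{64} = 190 \cdot \frac{1}{64} = \frac{95}{32}$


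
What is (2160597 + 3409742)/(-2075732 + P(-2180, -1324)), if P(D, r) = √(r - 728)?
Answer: -2890632728287/1077165834469 - 16711017*I*√57/2154331668938 ≈ -2.6836 - 5.8564e-5*I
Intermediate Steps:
P(D, r) = √(-728 + r)
(2160597 + 3409742)/(-2075732 + P(-2180, -1324)) = (2160597 + 3409742)/(-2075732 + √(-728 - 1324)) = 5570339/(-2075732 + √(-2052)) = 5570339/(-2075732 + 6*I*√57)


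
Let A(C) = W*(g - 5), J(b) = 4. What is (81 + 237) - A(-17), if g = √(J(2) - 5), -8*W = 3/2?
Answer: 5073/16 + 3*I/16 ≈ 317.06 + 0.1875*I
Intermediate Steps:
W = -3/16 (W = -3/(8*2) = -⅛*3/2 = -3/16 ≈ -0.18750)
g = I (g = √(4 - 5) = √(-1) = I ≈ 1.0*I)
A(C) = 15/16 - 3*I/16 (A(C) = -3*(I - 5)/16 = -3*(-5 + I)/16 = 15/16 - 3*I/16)
(81 + 237) - A(-17) = (81 + 237) - (15/16 - 3*I/16) = 318 + (-15/16 + 3*I/16) = 5073/16 + 3*I/16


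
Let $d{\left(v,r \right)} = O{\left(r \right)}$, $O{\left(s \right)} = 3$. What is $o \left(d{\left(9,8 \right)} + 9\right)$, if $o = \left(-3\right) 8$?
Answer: $-288$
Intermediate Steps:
$o = -24$
$d{\left(v,r \right)} = 3$
$o \left(d{\left(9,8 \right)} + 9\right) = - 24 \left(3 + 9\right) = \left(-24\right) 12 = -288$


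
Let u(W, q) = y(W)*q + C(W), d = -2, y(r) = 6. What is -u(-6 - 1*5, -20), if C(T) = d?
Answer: 122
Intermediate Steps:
C(T) = -2
u(W, q) = -2 + 6*q (u(W, q) = 6*q - 2 = -2 + 6*q)
-u(-6 - 1*5, -20) = -(-2 + 6*(-20)) = -(-2 - 120) = -1*(-122) = 122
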